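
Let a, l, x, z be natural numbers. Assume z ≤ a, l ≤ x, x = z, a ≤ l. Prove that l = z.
Because x = z and l ≤ x, l ≤ z. z ≤ a and a ≤ l, thus z ≤ l. l ≤ z, so l = z.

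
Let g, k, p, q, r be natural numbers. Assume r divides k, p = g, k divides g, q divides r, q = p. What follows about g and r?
g = r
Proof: q = p and p = g, therefore q = g. Since q divides r, g divides r. r divides k and k divides g, hence r divides g. g divides r, so g = r.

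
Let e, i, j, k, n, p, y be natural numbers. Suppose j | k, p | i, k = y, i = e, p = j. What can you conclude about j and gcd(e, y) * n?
j | gcd(e, y) * n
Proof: Because i = e and p | i, p | e. Since p = j, j | e. k = y and j | k, therefore j | y. j | e, so j | gcd(e, y). Then j | gcd(e, y) * n.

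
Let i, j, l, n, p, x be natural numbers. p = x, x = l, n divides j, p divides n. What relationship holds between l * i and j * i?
l * i divides j * i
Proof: Because p = x and x = l, p = l. From p divides n and n divides j, p divides j. Since p = l, l divides j. Then l * i divides j * i.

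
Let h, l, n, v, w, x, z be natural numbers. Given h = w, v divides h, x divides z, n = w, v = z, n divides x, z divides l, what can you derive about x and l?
x divides l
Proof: h = w and v divides h, thus v divides w. Since v = z, z divides w. n = w and n divides x, therefore w divides x. z divides w, so z divides x. x divides z, so z = x. z divides l, so x divides l.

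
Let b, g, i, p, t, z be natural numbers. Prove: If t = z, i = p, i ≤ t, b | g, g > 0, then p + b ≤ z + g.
Since i = p and i ≤ t, p ≤ t. t = z, so p ≤ z. b | g and g > 0, so b ≤ g. Since p ≤ z, p + b ≤ z + g.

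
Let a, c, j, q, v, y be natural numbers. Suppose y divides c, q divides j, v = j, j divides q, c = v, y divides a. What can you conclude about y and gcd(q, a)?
y divides gcd(q, a)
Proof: From c = v and v = j, c = j. Because j divides q and q divides j, j = q. Since c = j, c = q. Since y divides c, y divides q. Since y divides a, y divides gcd(q, a).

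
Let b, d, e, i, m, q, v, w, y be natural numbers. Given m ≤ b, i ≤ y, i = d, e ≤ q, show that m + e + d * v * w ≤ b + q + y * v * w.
m ≤ b and e ≤ q, so m + e ≤ b + q. From i = d and i ≤ y, d ≤ y. Then d * v ≤ y * v. Then d * v * w ≤ y * v * w. Since m + e ≤ b + q, m + e + d * v * w ≤ b + q + y * v * w.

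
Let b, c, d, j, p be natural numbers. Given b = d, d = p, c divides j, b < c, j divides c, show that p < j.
c divides j and j divides c, hence c = j. Because b = d and d = p, b = p. b < c, so p < c. Since c = j, p < j.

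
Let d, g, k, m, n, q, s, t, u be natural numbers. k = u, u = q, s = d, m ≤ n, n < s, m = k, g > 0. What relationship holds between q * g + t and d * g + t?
q * g + t < d * g + t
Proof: k = u and u = q, so k = q. m = k, so m = q. Since m ≤ n, q ≤ n. n < s, so q < s. From s = d, q < d. Combined with g > 0, by multiplying by a positive, q * g < d * g. Then q * g + t < d * g + t.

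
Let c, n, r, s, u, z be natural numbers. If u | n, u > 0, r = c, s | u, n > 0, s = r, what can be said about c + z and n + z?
c + z ≤ n + z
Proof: s = r and s | u, therefore r | u. Since u > 0, r ≤ u. u | n and n > 0, thus u ≤ n. Since r ≤ u, r ≤ n. r = c, so c ≤ n. Then c + z ≤ n + z.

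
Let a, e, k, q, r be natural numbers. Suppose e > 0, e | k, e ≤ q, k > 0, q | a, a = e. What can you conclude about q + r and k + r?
q + r ≤ k + r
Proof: a = e and q | a, hence q | e. Since e > 0, q ≤ e. e ≤ q, so e = q. Since e | k, q | k. k > 0, so q ≤ k. Then q + r ≤ k + r.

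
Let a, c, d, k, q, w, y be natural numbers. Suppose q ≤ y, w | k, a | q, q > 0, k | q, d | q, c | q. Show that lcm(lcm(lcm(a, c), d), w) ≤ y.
a | q and c | q, so lcm(a, c) | q. d | q, so lcm(lcm(a, c), d) | q. Because w | k and k | q, w | q. lcm(lcm(a, c), d) | q, so lcm(lcm(lcm(a, c), d), w) | q. Since q > 0, lcm(lcm(lcm(a, c), d), w) ≤ q. q ≤ y, so lcm(lcm(lcm(a, c), d), w) ≤ y.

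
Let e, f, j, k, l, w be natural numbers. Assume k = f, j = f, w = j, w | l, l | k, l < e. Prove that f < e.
k = f and l | k, thus l | f. w = j and j = f, so w = f. Since w | l, f | l. Since l | f, l = f. Since l < e, f < e.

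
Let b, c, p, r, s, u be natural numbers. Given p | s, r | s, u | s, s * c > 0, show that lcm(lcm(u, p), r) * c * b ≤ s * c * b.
u | s and p | s, thus lcm(u, p) | s. r | s, so lcm(lcm(u, p), r) | s. Then lcm(lcm(u, p), r) * c | s * c. s * c > 0, so lcm(lcm(u, p), r) * c ≤ s * c. Then lcm(lcm(u, p), r) * c * b ≤ s * c * b.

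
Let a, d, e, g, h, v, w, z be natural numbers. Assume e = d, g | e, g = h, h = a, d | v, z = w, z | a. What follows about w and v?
w | v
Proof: z = w and z | a, therefore w | a. From g = h and h = a, g = a. Since e = d and g | e, g | d. Because g = a, a | d. w | a, so w | d. Since d | v, w | v.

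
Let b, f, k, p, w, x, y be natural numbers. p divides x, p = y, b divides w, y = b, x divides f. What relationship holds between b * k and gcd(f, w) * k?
b * k divides gcd(f, w) * k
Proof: p = y and y = b, so p = b. From p divides x and x divides f, p divides f. p = b, so b divides f. b divides w, so b divides gcd(f, w). Then b * k divides gcd(f, w) * k.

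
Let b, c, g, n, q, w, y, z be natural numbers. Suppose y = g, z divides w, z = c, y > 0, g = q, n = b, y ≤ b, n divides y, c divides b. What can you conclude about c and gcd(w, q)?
c divides gcd(w, q)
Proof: From z = c and z divides w, c divides w. n = b and n divides y, thus b divides y. y > 0, so b ≤ y. Since y ≤ b, b = y. Since y = g, b = g. Since g = q, b = q. Because c divides b, c divides q. c divides w, so c divides gcd(w, q).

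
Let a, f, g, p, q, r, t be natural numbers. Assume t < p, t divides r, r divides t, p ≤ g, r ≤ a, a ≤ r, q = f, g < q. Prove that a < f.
t divides r and r divides t, thus t = r. Since r ≤ a and a ≤ r, r = a. Since t = r, t = a. t < p and p ≤ g, therefore t < g. g < q, so t < q. Since q = f, t < f. t = a, so a < f.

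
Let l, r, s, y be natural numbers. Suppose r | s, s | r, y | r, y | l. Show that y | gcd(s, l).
Because r | s and s | r, r = s. Since y | r, y | s. From y | l, y | gcd(s, l).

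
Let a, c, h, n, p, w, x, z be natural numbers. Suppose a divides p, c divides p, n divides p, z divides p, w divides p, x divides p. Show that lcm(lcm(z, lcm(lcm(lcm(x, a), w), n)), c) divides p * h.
x divides p and a divides p, thus lcm(x, a) divides p. w divides p, so lcm(lcm(x, a), w) divides p. Since n divides p, lcm(lcm(lcm(x, a), w), n) divides p. z divides p, so lcm(z, lcm(lcm(lcm(x, a), w), n)) divides p. Since c divides p, lcm(lcm(z, lcm(lcm(lcm(x, a), w), n)), c) divides p. Then lcm(lcm(z, lcm(lcm(lcm(x, a), w), n)), c) divides p * h.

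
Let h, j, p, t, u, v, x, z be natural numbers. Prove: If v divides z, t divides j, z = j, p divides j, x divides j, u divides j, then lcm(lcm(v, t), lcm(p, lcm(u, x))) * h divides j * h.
z = j and v divides z, thus v divides j. t divides j, so lcm(v, t) divides j. u divides j and x divides j, so lcm(u, x) divides j. Since p divides j, lcm(p, lcm(u, x)) divides j. Because lcm(v, t) divides j, lcm(lcm(v, t), lcm(p, lcm(u, x))) divides j. Then lcm(lcm(v, t), lcm(p, lcm(u, x))) * h divides j * h.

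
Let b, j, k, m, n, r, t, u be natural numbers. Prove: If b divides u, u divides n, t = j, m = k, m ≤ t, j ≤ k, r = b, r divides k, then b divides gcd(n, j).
b divides u and u divides n, so b divides n. m = k and m ≤ t, therefore k ≤ t. t = j, so k ≤ j. Since j ≤ k, k = j. Because r = b and r divides k, b divides k. k = j, so b divides j. b divides n, so b divides gcd(n, j).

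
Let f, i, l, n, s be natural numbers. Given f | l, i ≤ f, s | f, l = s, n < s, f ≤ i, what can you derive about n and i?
n < i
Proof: l = s and f | l, therefore f | s. s | f, so s = f. From f ≤ i and i ≤ f, f = i. s = f, so s = i. n < s, so n < i.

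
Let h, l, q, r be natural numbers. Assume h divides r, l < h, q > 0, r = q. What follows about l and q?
l < q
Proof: Because r = q and h divides r, h divides q. Since q > 0, h ≤ q. Since l < h, l < q.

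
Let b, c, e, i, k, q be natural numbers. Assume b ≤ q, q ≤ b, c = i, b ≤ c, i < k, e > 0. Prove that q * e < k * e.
b ≤ q and q ≤ b, thus b = q. c = i and b ≤ c, hence b ≤ i. i < k, so b < k. b = q, so q < k. Using e > 0, by multiplying by a positive, q * e < k * e.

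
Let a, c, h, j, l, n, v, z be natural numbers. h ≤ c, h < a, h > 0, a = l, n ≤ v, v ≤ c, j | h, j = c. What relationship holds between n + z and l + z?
n + z < l + z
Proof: From j = c and j | h, c | h. Since h > 0, c ≤ h. Since h ≤ c, c = h. v ≤ c, so v ≤ h. h < a, so v < a. Since n ≤ v, n < a. a = l, so n < l. Then n + z < l + z.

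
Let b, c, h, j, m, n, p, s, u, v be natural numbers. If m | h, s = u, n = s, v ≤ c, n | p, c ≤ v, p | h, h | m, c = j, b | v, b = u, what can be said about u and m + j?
u | m + j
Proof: h | m and m | h, therefore h = m. n = s and n | p, hence s | p. Since p | h, s | h. h = m, so s | m. s = u, so u | m. From v ≤ c and c ≤ v, v = c. c = j, so v = j. b = u and b | v, thus u | v. v = j, so u | j. Since u | m, u | m + j.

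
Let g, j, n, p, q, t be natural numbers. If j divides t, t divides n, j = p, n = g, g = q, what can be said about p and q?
p divides q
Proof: Because j = p and j divides t, p divides t. n = g and g = q, therefore n = q. Since t divides n, t divides q. p divides t, so p divides q.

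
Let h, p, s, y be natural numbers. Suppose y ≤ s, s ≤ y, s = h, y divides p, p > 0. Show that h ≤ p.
y ≤ s and s ≤ y, hence y = s. s = h, so y = h. y divides p and p > 0, thus y ≤ p. Because y = h, h ≤ p.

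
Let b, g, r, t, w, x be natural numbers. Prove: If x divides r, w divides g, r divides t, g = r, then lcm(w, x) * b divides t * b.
g = r and w divides g, so w divides r. Since x divides r, lcm(w, x) divides r. Because r divides t, lcm(w, x) divides t. Then lcm(w, x) * b divides t * b.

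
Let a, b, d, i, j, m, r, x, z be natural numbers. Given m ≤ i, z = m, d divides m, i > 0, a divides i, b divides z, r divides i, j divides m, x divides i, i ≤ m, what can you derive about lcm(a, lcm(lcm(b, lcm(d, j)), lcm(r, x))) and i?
lcm(a, lcm(lcm(b, lcm(d, j)), lcm(r, x))) ≤ i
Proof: Since m ≤ i and i ≤ m, m = i. z = m and b divides z, therefore b divides m. d divides m and j divides m, so lcm(d, j) divides m. Since b divides m, lcm(b, lcm(d, j)) divides m. Since m = i, lcm(b, lcm(d, j)) divides i. r divides i and x divides i, therefore lcm(r, x) divides i. lcm(b, lcm(d, j)) divides i, so lcm(lcm(b, lcm(d, j)), lcm(r, x)) divides i. Since a divides i, lcm(a, lcm(lcm(b, lcm(d, j)), lcm(r, x))) divides i. Since i > 0, lcm(a, lcm(lcm(b, lcm(d, j)), lcm(r, x))) ≤ i.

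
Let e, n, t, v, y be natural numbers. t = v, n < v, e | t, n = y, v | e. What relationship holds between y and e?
y < e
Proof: t = v and e | t, so e | v. Since v | e, v = e. n = y and n < v, thus y < v. v = e, so y < e.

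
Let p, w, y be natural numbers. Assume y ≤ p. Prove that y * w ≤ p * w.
y ≤ p. By multiplying by a non-negative, y * w ≤ p * w.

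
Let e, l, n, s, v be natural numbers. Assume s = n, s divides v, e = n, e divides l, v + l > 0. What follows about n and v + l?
n ≤ v + l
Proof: Since s = n and s divides v, n divides v. e = n and e divides l, thus n divides l. Since n divides v, n divides v + l. v + l > 0, so n ≤ v + l.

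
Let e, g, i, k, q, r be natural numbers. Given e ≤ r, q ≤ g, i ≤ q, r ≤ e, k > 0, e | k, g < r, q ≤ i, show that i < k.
Since q ≤ i and i ≤ q, q = i. q ≤ g and g < r, thus q < r. q = i, so i < r. Since e ≤ r and r ≤ e, e = r. e | k and k > 0, therefore e ≤ k. Since e = r, r ≤ k. i < r, so i < k.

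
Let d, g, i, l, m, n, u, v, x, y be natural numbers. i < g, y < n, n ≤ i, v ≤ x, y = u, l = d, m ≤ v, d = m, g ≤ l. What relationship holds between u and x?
u < x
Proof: y = u and y < n, hence u < n. l = d and g ≤ l, so g ≤ d. From i < g, i < d. n ≤ i, so n < d. Since u < n, u < d. d = m, so u < m. m ≤ v and v ≤ x, thus m ≤ x. Since u < m, u < x.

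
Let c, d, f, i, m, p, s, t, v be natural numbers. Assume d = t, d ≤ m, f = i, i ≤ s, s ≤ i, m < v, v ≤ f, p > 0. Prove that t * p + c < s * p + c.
i ≤ s and s ≤ i, thus i = s. Since f = i, f = s. m < v and v ≤ f, thus m < f. f = s, so m < s. Since d ≤ m, d < s. Since d = t, t < s. p > 0, so t * p < s * p. Then t * p + c < s * p + c.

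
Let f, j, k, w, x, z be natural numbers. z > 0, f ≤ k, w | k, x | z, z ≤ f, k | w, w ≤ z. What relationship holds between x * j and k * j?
x * j ≤ k * j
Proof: z ≤ f and f ≤ k, so z ≤ k. w | k and k | w, so w = k. w ≤ z, so k ≤ z. Since z ≤ k, z = k. Because x | z and z > 0, x ≤ z. Since z = k, x ≤ k. Then x * j ≤ k * j.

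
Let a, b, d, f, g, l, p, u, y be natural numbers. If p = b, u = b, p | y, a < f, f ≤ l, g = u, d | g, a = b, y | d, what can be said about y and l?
y < l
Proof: From p = b and p | y, b | y. g = u and u = b, hence g = b. From y | d and d | g, y | g. Since g = b, y | b. b | y, so b = y. a = b, so a = y. Since a < f and f ≤ l, a < l. a = y, so y < l.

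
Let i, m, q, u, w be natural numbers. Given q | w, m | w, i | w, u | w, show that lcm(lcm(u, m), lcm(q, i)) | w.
From u | w and m | w, lcm(u, m) | w. q | w and i | w, so lcm(q, i) | w. Since lcm(u, m) | w, lcm(lcm(u, m), lcm(q, i)) | w.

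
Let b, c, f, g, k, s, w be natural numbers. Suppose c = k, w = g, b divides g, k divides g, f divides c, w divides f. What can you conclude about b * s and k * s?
b * s divides k * s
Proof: c = k and f divides c, hence f divides k. Since w divides f, w divides k. w = g, so g divides k. k divides g, so g = k. b divides g, so b divides k. Then b * s divides k * s.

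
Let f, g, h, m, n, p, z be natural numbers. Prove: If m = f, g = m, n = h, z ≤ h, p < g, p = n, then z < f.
From g = m and m = f, g = f. p = n and n = h, hence p = h. Since p < g, h < g. g = f, so h < f. z ≤ h, so z < f.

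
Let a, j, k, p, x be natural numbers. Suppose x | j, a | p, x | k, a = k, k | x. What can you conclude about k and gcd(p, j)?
k | gcd(p, j)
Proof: From a = k and a | p, k | p. x | k and k | x, so x = k. x | j, so k | j. Since k | p, k | gcd(p, j).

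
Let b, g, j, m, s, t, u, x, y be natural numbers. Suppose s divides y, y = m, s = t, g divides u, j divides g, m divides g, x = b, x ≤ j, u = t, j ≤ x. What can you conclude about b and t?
b divides t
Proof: u = t and g divides u, thus g divides t. s = t and s divides y, so t divides y. y = m, so t divides m. Since m divides g, t divides g. Since g divides t, g = t. From j ≤ x and x ≤ j, j = x. j divides g, so x divides g. x = b, so b divides g. g = t, so b divides t.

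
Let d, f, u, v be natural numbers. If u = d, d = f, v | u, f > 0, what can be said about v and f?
v ≤ f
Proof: u = d and d = f, so u = f. v | u, so v | f. From f > 0, v ≤ f.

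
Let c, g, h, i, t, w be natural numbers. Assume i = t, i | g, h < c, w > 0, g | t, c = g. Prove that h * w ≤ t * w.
i = t and i | g, therefore t | g. Since g | t, g = t. Since c = g, c = t. Since h < c, h < t. Since w > 0, h * w < t * w. Then h * w ≤ t * w.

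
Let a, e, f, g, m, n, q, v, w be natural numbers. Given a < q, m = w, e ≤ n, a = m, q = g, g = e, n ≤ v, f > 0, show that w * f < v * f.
q = g and g = e, thus q = e. Because a = m and a < q, m < q. q = e, so m < e. Since e ≤ n, m < n. m = w, so w < n. Since n ≤ v, w < v. Combining with f > 0, by multiplying by a positive, w * f < v * f.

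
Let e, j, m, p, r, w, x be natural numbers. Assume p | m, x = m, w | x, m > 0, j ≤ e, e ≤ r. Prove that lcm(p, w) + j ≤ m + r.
From x = m and w | x, w | m. p | m, so lcm(p, w) | m. m > 0, so lcm(p, w) ≤ m. Because j ≤ e and e ≤ r, j ≤ r. Since lcm(p, w) ≤ m, lcm(p, w) + j ≤ m + r.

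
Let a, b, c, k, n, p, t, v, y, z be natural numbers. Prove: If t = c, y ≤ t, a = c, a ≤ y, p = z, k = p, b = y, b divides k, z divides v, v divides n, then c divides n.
t = c and y ≤ t, therefore y ≤ c. a = c and a ≤ y, therefore c ≤ y. y ≤ c, so y = c. Since b = y and b divides k, y divides k. k = p, so y divides p. Since p = z, y divides z. z divides v, so y divides v. Since v divides n, y divides n. y = c, so c divides n.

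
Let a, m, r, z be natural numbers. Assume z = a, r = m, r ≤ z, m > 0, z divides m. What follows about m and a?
m = a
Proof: From r = m and r ≤ z, m ≤ z. Since z divides m and m > 0, z ≤ m. m ≤ z, so m = z. z = a, so m = a.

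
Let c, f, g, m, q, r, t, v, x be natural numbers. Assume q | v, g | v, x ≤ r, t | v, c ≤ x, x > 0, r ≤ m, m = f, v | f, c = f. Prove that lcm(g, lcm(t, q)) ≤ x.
Because t | v and q | v, lcm(t, q) | v. g | v, so lcm(g, lcm(t, q)) | v. Because c = f and c ≤ x, f ≤ x. m = f and r ≤ m, so r ≤ f. x ≤ r, so x ≤ f. f ≤ x, so f = x. Since v | f, v | x. Since lcm(g, lcm(t, q)) | v, lcm(g, lcm(t, q)) | x. Because x > 0, lcm(g, lcm(t, q)) ≤ x.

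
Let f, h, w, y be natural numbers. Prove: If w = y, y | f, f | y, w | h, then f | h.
Because y | f and f | y, y = f. w = y, so w = f. From w | h, f | h.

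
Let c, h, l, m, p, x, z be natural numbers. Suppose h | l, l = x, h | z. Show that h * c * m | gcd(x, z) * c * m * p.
l = x and h | l, so h | x. Since h | z, h | gcd(x, z). Then h * c | gcd(x, z) * c. Then h * c * m | gcd(x, z) * c * m. Then h * c * m | gcd(x, z) * c * m * p.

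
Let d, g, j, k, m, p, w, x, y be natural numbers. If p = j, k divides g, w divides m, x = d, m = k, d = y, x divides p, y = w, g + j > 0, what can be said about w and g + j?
w ≤ g + j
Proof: m = k and w divides m, so w divides k. k divides g, so w divides g. Because d = y and y = w, d = w. Because x = d and x divides p, d divides p. Since p = j, d divides j. From d = w, w divides j. Because w divides g, w divides g + j. g + j > 0, so w ≤ g + j.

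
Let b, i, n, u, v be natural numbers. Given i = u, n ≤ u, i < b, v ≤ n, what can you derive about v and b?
v < b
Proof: v ≤ n and n ≤ u, therefore v ≤ u. i = u and i < b, so u < b. v ≤ u, so v < b.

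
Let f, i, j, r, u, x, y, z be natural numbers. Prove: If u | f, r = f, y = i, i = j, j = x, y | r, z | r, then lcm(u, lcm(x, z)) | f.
From y = i and i = j, y = j. Since j = x, y = x. Since y | r, x | r. Because z | r, lcm(x, z) | r. r = f, so lcm(x, z) | f. u | f, so lcm(u, lcm(x, z)) | f.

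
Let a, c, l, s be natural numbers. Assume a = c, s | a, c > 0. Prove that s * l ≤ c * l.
a = c and s | a, thus s | c. Since c > 0, s ≤ c. Then s * l ≤ c * l.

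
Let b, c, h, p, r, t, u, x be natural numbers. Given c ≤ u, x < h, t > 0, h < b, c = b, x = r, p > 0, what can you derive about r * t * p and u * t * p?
r * t * p < u * t * p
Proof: x < h and h < b, thus x < b. Because c = b and c ≤ u, b ≤ u. Since x < b, x < u. x = r, so r < u. Combining with t > 0, by multiplying by a positive, r * t < u * t. Since p > 0, by multiplying by a positive, r * t * p < u * t * p.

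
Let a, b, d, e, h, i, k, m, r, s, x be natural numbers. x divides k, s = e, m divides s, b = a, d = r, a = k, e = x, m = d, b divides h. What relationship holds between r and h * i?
r divides h * i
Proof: s = e and m divides s, therefore m divides e. Since m = d, d divides e. Since e = x, d divides x. Because d = r, r divides x. From x divides k, r divides k. b = a and b divides h, thus a divides h. Since a = k, k divides h. Since r divides k, r divides h. Then r divides h * i.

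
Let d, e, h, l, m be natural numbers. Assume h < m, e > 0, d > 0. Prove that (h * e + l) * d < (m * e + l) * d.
From h < m and e > 0, h * e < m * e. Then h * e + l < m * e + l. Since d > 0, (h * e + l) * d < (m * e + l) * d.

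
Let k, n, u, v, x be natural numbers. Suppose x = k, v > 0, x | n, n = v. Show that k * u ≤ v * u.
From n = v and x | n, x | v. Because x = k, k | v. Since v > 0, k ≤ v. Then k * u ≤ v * u.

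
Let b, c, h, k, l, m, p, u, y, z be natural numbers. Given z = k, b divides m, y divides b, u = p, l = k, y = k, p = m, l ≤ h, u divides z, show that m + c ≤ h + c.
y divides b and b divides m, so y divides m. y = k, so k divides m. Because u = p and p = m, u = m. Since u divides z, m divides z. z = k, so m divides k. Since k divides m, k = m. l = k, so l = m. Since l ≤ h, m ≤ h. Then m + c ≤ h + c.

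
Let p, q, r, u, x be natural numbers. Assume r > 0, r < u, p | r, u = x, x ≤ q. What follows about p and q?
p < q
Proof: p | r and r > 0, therefore p ≤ r. u = x and r < u, therefore r < x. p ≤ r, so p < x. x ≤ q, so p < q.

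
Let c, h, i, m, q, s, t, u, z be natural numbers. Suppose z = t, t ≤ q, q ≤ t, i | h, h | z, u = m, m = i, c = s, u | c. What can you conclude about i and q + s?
i | q + s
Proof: Because t ≤ q and q ≤ t, t = q. z = t, so z = q. Because i | h and h | z, i | z. Since z = q, i | q. Since u = m and m = i, u = i. From c = s and u | c, u | s. u = i, so i | s. Since i | q, i | q + s.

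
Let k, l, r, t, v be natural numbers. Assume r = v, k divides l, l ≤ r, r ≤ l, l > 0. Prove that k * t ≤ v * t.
l ≤ r and r ≤ l, therefore l = r. r = v, so l = v. Because k divides l and l > 0, k ≤ l. Because l = v, k ≤ v. By multiplying by a non-negative, k * t ≤ v * t.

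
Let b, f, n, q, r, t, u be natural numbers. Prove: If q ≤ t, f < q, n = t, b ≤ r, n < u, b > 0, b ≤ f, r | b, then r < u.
r | b and b > 0, so r ≤ b. Since b ≤ r, b = r. From b ≤ f and f < q, b < q. q ≤ t, so b < t. Because n = t and n < u, t < u. b < t, so b < u. Since b = r, r < u.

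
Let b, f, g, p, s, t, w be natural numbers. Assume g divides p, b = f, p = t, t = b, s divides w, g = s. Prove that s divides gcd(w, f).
From p = t and t = b, p = b. Because b = f, p = f. Since g = s and g divides p, s divides p. p = f, so s divides f. Since s divides w, s divides gcd(w, f).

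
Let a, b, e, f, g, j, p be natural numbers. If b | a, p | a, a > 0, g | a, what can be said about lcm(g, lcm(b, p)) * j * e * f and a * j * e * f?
lcm(g, lcm(b, p)) * j * e * f ≤ a * j * e * f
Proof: b | a and p | a, therefore lcm(b, p) | a. g | a, so lcm(g, lcm(b, p)) | a. Since a > 0, lcm(g, lcm(b, p)) ≤ a. Then lcm(g, lcm(b, p)) * j ≤ a * j. Then lcm(g, lcm(b, p)) * j * e ≤ a * j * e. Then lcm(g, lcm(b, p)) * j * e * f ≤ a * j * e * f.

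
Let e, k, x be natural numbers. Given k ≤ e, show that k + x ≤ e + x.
k ≤ e. By adding to both sides, k + x ≤ e + x.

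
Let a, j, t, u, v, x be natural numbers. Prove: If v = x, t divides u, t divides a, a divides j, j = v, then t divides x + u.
j = v and v = x, therefore j = x. t divides a and a divides j, so t divides j. j = x, so t divides x. Because t divides u, t divides x + u.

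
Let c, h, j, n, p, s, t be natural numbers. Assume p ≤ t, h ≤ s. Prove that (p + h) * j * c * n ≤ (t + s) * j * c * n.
Since p ≤ t and h ≤ s, p + h ≤ t + s. By multiplying by a non-negative, (p + h) * j ≤ (t + s) * j. By multiplying by a non-negative, (p + h) * j * c ≤ (t + s) * j * c. By multiplying by a non-negative, (p + h) * j * c * n ≤ (t + s) * j * c * n.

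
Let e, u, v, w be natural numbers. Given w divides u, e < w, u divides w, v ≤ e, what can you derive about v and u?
v < u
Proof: w divides u and u divides w, hence w = u. Because v ≤ e and e < w, v < w. Since w = u, v < u.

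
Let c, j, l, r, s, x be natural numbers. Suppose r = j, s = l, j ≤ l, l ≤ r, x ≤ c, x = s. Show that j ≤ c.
x = s and s = l, thus x = l. r = j and l ≤ r, so l ≤ j. Since j ≤ l, l = j. Since x = l, x = j. x ≤ c, so j ≤ c.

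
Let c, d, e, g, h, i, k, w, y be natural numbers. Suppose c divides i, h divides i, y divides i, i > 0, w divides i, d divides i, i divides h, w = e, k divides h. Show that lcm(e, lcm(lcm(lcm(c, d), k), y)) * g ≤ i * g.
Since w = e and w divides i, e divides i. From c divides i and d divides i, lcm(c, d) divides i. From h divides i and i divides h, h = i. k divides h, so k divides i. lcm(c, d) divides i, so lcm(lcm(c, d), k) divides i. Since y divides i, lcm(lcm(lcm(c, d), k), y) divides i. e divides i, so lcm(e, lcm(lcm(lcm(c, d), k), y)) divides i. Because i > 0, lcm(e, lcm(lcm(lcm(c, d), k), y)) ≤ i. By multiplying by a non-negative, lcm(e, lcm(lcm(lcm(c, d), k), y)) * g ≤ i * g.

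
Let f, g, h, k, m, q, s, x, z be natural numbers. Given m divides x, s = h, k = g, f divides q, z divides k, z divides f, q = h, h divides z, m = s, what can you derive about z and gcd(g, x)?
z divides gcd(g, x)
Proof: Since k = g and z divides k, z divides g. z divides f and f divides q, therefore z divides q. q = h, so z divides h. h divides z, so h = z. s = h, so s = z. m = s and m divides x, so s divides x. s = z, so z divides x. Since z divides g, z divides gcd(g, x).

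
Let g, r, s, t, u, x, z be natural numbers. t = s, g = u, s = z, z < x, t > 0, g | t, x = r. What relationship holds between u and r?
u < r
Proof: From t = s and s = z, t = z. Because g = u and g | t, u | t. t > 0, so u ≤ t. Since t = z, u ≤ z. x = r and z < x, therefore z < r. Since u ≤ z, u < r.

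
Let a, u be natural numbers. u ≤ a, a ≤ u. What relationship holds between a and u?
a = u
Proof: Since a ≤ u and u ≤ a, by antisymmetry, a = u.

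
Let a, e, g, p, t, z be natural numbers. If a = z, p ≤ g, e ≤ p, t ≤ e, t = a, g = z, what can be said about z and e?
z = e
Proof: From t = a and a = z, t = z. t ≤ e, so z ≤ e. e ≤ p and p ≤ g, thus e ≤ g. From g = z, e ≤ z. Since z ≤ e, z = e.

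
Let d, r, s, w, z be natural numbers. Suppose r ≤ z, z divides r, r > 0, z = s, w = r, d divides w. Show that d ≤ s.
Since z divides r and r > 0, z ≤ r. From r ≤ z, r = z. z = s, so r = s. w = r and d divides w, hence d divides r. Since r > 0, d ≤ r. r = s, so d ≤ s.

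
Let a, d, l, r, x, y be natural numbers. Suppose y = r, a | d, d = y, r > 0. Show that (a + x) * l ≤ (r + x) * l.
d = y and a | d, so a | y. Since y = r, a | r. r > 0, so a ≤ r. Then a + x ≤ r + x. Then (a + x) * l ≤ (r + x) * l.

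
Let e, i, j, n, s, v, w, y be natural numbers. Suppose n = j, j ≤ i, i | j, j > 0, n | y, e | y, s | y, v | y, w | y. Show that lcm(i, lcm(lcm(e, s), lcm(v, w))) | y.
i | j and j > 0, hence i ≤ j. Since j ≤ i, j = i. Since n = j, n = i. n | y, so i | y. From e | y and s | y, lcm(e, s) | y. v | y and w | y, therefore lcm(v, w) | y. lcm(e, s) | y, so lcm(lcm(e, s), lcm(v, w)) | y. Because i | y, lcm(i, lcm(lcm(e, s), lcm(v, w))) | y.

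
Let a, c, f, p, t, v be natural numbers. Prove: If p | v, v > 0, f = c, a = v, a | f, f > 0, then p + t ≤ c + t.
From p | v and v > 0, p ≤ v. Because a | f and f > 0, a ≤ f. a = v, so v ≤ f. Since f = c, v ≤ c. Since p ≤ v, p ≤ c. Then p + t ≤ c + t.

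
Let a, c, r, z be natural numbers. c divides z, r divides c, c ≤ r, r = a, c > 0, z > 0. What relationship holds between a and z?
a ≤ z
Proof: Since r divides c and c > 0, r ≤ c. Since c ≤ r, c = r. r = a, so c = a. Since c divides z, a divides z. z > 0, so a ≤ z.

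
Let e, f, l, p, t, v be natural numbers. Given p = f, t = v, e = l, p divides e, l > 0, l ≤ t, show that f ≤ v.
Since e = l and p divides e, p divides l. l > 0, so p ≤ l. Because l ≤ t, p ≤ t. t = v, so p ≤ v. p = f, so f ≤ v.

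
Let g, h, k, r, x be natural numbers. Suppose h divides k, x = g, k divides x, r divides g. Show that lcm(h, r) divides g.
Because x = g and k divides x, k divides g. h divides k, so h divides g. r divides g, so lcm(h, r) divides g.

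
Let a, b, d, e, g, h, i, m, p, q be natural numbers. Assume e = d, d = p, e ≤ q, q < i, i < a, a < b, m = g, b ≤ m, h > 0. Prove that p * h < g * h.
Because e = d and d = p, e = p. From e ≤ q and q < i, e < i. i < a and a < b, thus i < b. Since e < i, e < b. Since e = p, p < b. Since m = g and b ≤ m, b ≤ g. p < b, so p < g. Because h > 0, p * h < g * h.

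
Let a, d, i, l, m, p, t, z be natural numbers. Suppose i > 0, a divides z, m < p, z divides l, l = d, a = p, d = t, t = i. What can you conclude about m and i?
m < i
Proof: l = d and d = t, hence l = t. Since t = i, l = i. a divides z and z divides l, thus a divides l. a = p, so p divides l. l = i, so p divides i. i > 0, so p ≤ i. Because m < p, m < i.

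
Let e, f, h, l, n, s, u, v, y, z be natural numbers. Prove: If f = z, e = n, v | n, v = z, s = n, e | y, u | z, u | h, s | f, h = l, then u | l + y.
h = l and u | h, thus u | l. f = z and s | f, thus s | z. s = n, so n | z. Since v = z and v | n, z | n. n | z, so n = z. Since e = n, e = z. Since e | y, z | y. u | z, so u | y. Since u | l, u | l + y.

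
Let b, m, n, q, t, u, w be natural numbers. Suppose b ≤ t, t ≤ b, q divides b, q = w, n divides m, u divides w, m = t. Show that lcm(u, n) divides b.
Since q = w and q divides b, w divides b. Since u divides w, u divides b. t ≤ b and b ≤ t, thus t = b. Because m = t, m = b. Since n divides m, n divides b. u divides b, so lcm(u, n) divides b.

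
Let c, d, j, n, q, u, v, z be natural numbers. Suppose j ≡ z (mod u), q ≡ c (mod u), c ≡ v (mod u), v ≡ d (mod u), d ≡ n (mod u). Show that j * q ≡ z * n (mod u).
q ≡ c (mod u) and c ≡ v (mod u), hence q ≡ v (mod u). v ≡ d (mod u), so q ≡ d (mod u). Because d ≡ n (mod u), q ≡ n (mod u). From j ≡ z (mod u), by multiplying congruences, j * q ≡ z * n (mod u).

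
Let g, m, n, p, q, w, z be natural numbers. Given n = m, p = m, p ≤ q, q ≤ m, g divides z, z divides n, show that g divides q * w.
p = m and p ≤ q, thus m ≤ q. Since q ≤ m, m = q. From n = m, n = q. g divides z and z divides n, thus g divides n. Since n = q, g divides q. Then g divides q * w.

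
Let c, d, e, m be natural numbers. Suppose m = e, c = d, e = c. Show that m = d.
m = e and e = c, thus m = c. c = d, so m = d.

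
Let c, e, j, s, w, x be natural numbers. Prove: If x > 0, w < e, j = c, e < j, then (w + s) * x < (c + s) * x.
w < e and e < j, thus w < j. j = c, so w < c. Then w + s < c + s. Using x > 0, by multiplying by a positive, (w + s) * x < (c + s) * x.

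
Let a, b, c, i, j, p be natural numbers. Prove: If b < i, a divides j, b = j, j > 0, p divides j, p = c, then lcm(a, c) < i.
p = c and p divides j, thus c divides j. a divides j, so lcm(a, c) divides j. Since j > 0, lcm(a, c) ≤ j. From b = j and b < i, j < i. Since lcm(a, c) ≤ j, lcm(a, c) < i.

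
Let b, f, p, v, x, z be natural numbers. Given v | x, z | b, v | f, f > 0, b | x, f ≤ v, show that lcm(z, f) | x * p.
z | b and b | x, hence z | x. v | f and f > 0, so v ≤ f. Since f ≤ v, v = f. Since v | x, f | x. z | x, so lcm(z, f) | x. Then lcm(z, f) | x * p.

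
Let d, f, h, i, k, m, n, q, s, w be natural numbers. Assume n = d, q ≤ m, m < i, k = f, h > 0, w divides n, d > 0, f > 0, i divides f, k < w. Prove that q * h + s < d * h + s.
Since q ≤ m and m < i, q < i. Since i divides f and f > 0, i ≤ f. q < i, so q < f. k = f and k < w, hence f < w. n = d and w divides n, therefore w divides d. d > 0, so w ≤ d. Since f < w, f < d. q < f, so q < d. From h > 0, by multiplying by a positive, q * h < d * h. Then q * h + s < d * h + s.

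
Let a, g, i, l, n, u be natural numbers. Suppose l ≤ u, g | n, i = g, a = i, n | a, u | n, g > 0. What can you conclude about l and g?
l ≤ g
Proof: a = i and n | a, therefore n | i. Since i = g, n | g. Since g | n, n = g. u | n, so u | g. g > 0, so u ≤ g. l ≤ u, so l ≤ g.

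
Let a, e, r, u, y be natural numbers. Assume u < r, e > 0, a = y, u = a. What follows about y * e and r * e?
y * e < r * e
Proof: From u = a and a = y, u = y. Since u < r, y < r. e > 0, so y * e < r * e.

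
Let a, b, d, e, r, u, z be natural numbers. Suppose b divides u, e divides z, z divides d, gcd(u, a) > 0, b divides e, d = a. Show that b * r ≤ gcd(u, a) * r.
Because e divides z and z divides d, e divides d. b divides e, so b divides d. Since d = a, b divides a. Since b divides u, b divides gcd(u, a). Since gcd(u, a) > 0, b ≤ gcd(u, a). By multiplying by a non-negative, b * r ≤ gcd(u, a) * r.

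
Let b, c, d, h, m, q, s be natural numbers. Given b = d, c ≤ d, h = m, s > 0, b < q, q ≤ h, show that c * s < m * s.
b = d and b < q, so d < q. Since h = m and q ≤ h, q ≤ m. d < q, so d < m. Since c ≤ d, c < m. Since s > 0, by multiplying by a positive, c * s < m * s.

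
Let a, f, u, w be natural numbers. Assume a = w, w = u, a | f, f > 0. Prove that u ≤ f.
Because a = w and w = u, a = u. a | f, so u | f. Since f > 0, u ≤ f.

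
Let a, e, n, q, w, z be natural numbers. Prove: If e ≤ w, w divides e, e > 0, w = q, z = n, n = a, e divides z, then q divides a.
w divides e and e > 0, thus w ≤ e. e ≤ w, so e = w. Since w = q, e = q. Since z = n and n = a, z = a. From e divides z, e divides a. e = q, so q divides a.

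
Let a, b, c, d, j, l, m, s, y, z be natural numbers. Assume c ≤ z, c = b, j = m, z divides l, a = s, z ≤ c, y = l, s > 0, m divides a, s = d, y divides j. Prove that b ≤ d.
From z ≤ c and c ≤ z, z = c. Since c = b, z = b. Since y = l and y divides j, l divides j. j = m, so l divides m. Since z divides l, z divides m. Since a = s and m divides a, m divides s. Since z divides m, z divides s. Since z = b, b divides s. Since s > 0, b ≤ s. Since s = d, b ≤ d.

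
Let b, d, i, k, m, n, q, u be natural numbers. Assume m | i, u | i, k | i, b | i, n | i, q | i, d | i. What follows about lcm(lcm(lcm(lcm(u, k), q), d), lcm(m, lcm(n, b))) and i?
lcm(lcm(lcm(lcm(u, k), q), d), lcm(m, lcm(n, b))) | i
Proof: Since u | i and k | i, lcm(u, k) | i. q | i, so lcm(lcm(u, k), q) | i. Since d | i, lcm(lcm(lcm(u, k), q), d) | i. n | i and b | i, therefore lcm(n, b) | i. From m | i, lcm(m, lcm(n, b)) | i. lcm(lcm(lcm(u, k), q), d) | i, so lcm(lcm(lcm(lcm(u, k), q), d), lcm(m, lcm(n, b))) | i.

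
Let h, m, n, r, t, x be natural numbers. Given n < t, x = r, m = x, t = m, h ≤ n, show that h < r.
Since t = m and m = x, t = x. Since n < t, n < x. h ≤ n, so h < x. x = r, so h < r.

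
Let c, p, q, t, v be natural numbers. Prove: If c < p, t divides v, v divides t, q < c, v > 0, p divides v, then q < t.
q < c and c < p, so q < p. v divides t and t divides v, therefore v = t. Because p divides v and v > 0, p ≤ v. v = t, so p ≤ t. q < p, so q < t.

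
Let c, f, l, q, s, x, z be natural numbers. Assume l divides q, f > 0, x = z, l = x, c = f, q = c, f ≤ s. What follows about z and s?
z ≤ s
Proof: From l = x and x = z, l = z. q = c and c = f, therefore q = f. l divides q, so l divides f. Since f > 0, l ≤ f. Since f ≤ s, l ≤ s. Since l = z, z ≤ s.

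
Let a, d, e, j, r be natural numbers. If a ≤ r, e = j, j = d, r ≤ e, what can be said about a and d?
a ≤ d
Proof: e = j and j = d, therefore e = d. Because r ≤ e, r ≤ d. Since a ≤ r, a ≤ d.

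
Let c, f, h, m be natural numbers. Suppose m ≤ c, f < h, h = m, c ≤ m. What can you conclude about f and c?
f < c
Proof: m ≤ c and c ≤ m, therefore m = c. Since h = m, h = c. f < h, so f < c.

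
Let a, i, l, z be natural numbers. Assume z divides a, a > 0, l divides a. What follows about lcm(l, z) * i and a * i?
lcm(l, z) * i ≤ a * i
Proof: Since l divides a and z divides a, lcm(l, z) divides a. a > 0, so lcm(l, z) ≤ a. By multiplying by a non-negative, lcm(l, z) * i ≤ a * i.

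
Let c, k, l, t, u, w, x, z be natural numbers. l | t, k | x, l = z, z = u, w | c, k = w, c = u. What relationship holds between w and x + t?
w | x + t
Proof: k = w and k | x, so w | x. Because c = u and w | c, w | u. l = z and z = u, therefore l = u. Since l | t, u | t. Because w | u, w | t. w | x, so w | x + t.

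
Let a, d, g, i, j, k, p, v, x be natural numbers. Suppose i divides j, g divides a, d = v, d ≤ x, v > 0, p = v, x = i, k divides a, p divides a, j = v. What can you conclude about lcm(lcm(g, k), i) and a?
lcm(lcm(g, k), i) divides a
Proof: Since g divides a and k divides a, lcm(g, k) divides a. x = i and d ≤ x, so d ≤ i. Since d = v, v ≤ i. Since j = v and i divides j, i divides v. v > 0, so i ≤ v. v ≤ i, so v = i. Since p = v, p = i. p divides a, so i divides a. Since lcm(g, k) divides a, lcm(lcm(g, k), i) divides a.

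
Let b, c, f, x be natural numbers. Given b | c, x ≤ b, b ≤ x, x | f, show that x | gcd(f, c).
Since b ≤ x and x ≤ b, b = x. Because b | c, x | c. Since x | f, x | gcd(f, c).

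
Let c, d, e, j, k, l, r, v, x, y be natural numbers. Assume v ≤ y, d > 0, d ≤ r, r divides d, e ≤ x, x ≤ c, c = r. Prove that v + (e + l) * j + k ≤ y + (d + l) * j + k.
r divides d and d > 0, so r ≤ d. d ≤ r, so r = d. Since c = r, c = d. e ≤ x and x ≤ c, hence e ≤ c. Because c = d, e ≤ d. Then e + l ≤ d + l. By multiplying by a non-negative, (e + l) * j ≤ (d + l) * j. Then (e + l) * j + k ≤ (d + l) * j + k. v ≤ y, so v + (e + l) * j + k ≤ y + (d + l) * j + k.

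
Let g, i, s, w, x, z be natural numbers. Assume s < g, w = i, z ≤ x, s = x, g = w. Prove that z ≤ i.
From g = w and w = i, g = i. Since s = x and s < g, x < g. Since z ≤ x, z < g. g = i, so z < i. Then z ≤ i.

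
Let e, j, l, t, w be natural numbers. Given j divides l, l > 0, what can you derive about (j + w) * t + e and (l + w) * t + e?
(j + w) * t + e ≤ (l + w) * t + e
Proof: j divides l and l > 0, thus j ≤ l. Then j + w ≤ l + w. By multiplying by a non-negative, (j + w) * t ≤ (l + w) * t. Then (j + w) * t + e ≤ (l + w) * t + e.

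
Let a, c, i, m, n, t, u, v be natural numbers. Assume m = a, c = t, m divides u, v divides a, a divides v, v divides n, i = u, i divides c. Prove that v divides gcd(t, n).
Since a divides v and v divides a, a = v. i = u and i divides c, therefore u divides c. m divides u, so m divides c. m = a, so a divides c. c = t, so a divides t. Since a = v, v divides t. v divides n, so v divides gcd(t, n).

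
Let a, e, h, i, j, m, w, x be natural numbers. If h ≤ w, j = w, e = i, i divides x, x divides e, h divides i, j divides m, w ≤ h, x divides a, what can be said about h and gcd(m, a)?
h divides gcd(m, a)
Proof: Since w ≤ h and h ≤ w, w = h. Since j = w, j = h. Since j divides m, h divides m. e = i and x divides e, hence x divides i. Since i divides x, i = x. h divides i, so h divides x. x divides a, so h divides a. h divides m, so h divides gcd(m, a).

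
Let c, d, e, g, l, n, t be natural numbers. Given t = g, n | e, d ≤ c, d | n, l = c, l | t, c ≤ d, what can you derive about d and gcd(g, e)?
d | gcd(g, e)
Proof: From c ≤ d and d ≤ c, c = d. Since l = c, l = d. t = g and l | t, so l | g. From l = d, d | g. d | n and n | e, therefore d | e. d | g, so d | gcd(g, e).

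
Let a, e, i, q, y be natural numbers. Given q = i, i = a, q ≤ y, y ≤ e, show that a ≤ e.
q = i and i = a, therefore q = a. q ≤ y and y ≤ e, hence q ≤ e. q = a, so a ≤ e.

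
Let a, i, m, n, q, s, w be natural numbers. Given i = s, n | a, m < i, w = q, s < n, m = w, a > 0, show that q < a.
m = w and w = q, therefore m = q. Because i = s and m < i, m < s. m = q, so q < s. n | a and a > 0, thus n ≤ a. Since s < n, s < a. Since q < s, q < a.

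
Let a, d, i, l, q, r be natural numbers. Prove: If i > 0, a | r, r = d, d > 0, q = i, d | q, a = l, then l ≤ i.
r = d and a | r, thus a | d. From a = l, l | d. d > 0, so l ≤ d. q = i and d | q, hence d | i. Since i > 0, d ≤ i. l ≤ d, so l ≤ i.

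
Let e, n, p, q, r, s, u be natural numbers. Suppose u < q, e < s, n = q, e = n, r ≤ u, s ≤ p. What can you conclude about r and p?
r < p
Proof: Because r ≤ u and u < q, r < q. From e = n and n = q, e = q. From e < s and s ≤ p, e < p. Since e = q, q < p. Since r < q, r < p.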